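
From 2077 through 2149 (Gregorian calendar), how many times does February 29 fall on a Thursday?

Leap years in 2077–2149: 17 of them.
Feb 29 weekday advances by 5 (mod 7) from one leap year to the next four years later (or differs when a century non-leap intervenes).
Leap-day weekdays: 2080:Thu✓ 2084:Tue 2088:Sun 2092:Fri 2096:Wed 2104:Fri 2108:Wed 2112:Mon 2116:Sat 2120:Thu✓ 2124:Tue 2128:Sun 2132:Fri 2136:Wed 2140:Mon 2144:Sat 2148:Thu✓
Thursday: 2080, 2120, 2148 → 3.

3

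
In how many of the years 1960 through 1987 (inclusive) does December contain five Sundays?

12

December has 31 days; it has five Sundays when Sunday falls among the first (month-length − 28) days — i.e. when December 1 is one of Sunday/Saturday/Friday.
December 1 by year: 1960:Thu 1961:Fri✓ 1962:Sat✓ 1963:Sun✓ 1964:Tue 1965:Wed 1966:Thu 1967:Fri✓ 1968:Sun✓ 1969:Mon 1970:Tue 1971:Wed 1972:Fri✓ 1973:Sat✓ 1974:Sun✓ 1975:Mon 1976:Wed 1977:Thu 1978:Fri✓ 1979:Sat✓ 1980:Mon 1981:Tue 1982:Wed 1983:Thu 1984:Sat✓ 1985:Sun✓ 1986:Mon 1987:Tue
Years with five Sundays: 1961, 1962, 1963, 1967, 1968, 1972, 1973, 1974, 1978, 1979, 1984, 1985 → 12.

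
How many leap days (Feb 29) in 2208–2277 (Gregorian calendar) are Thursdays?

Leap years in 2208–2277: 18 of them.
Feb 29 weekday advances by 5 (mod 7) from one leap year to the next four years later (or differs when a century non-leap intervenes).
Leap-day weekdays: 2208:Mon 2212:Sat 2216:Thu✓ 2220:Tue 2224:Sun 2228:Fri 2232:Wed 2236:Mon 2240:Sat 2244:Thu✓ 2248:Tue 2252:Sun 2256:Fri 2260:Wed 2264:Mon 2268:Sat 2272:Thu✓ 2276:Tue
Thursday: 2216, 2244, 2272 → 3.

3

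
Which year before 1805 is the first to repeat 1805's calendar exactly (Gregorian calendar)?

1799

Two years share a calendar iff Jan 1 falls on the same weekday and both are leap or both are common. 1805: Jan 1 is Tuesday, common year.
1804: Jan 1 Sunday, leap
1803: Jan 1 Saturday, common
1802: Jan 1 Friday, common
1801: Jan 1 Thursday, common
1800: Jan 1 Wednesday, common
1799: Jan 1 Tuesday, common
1799 matches on both conditions.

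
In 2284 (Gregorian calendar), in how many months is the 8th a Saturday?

2

Check the 8th of each month of 2284: Jan 8: Tue, Feb 8: Fri, Mar 8: Sat, Apr 8: Tue, May 8: Thu, Jun 8: Sun, Jul 8: Tue, Aug 8: Fri, Sep 8: Mon, Oct 8: Wed, Nov 8: Sat, Dec 8: Mon.
Saturday occurs in March, November — 2 months.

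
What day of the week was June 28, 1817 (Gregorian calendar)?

January 1, 1817 is a Wednesday.
June 28 is day 179 of the year, i.e. 178 days after Jan 1.
178 mod 7 = 3, so advance 3 weekdays from Wednesday: Saturday.

Saturday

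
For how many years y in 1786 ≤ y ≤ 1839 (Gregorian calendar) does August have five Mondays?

22

August has 31 days; it has five Mondays when Monday falls among the first (month-length − 28) days — i.e. when August 1 is one of Monday/Sunday/Saturday.
August 1 by year: 1786:Tue 1787:Wed 1788:Fri 1789:Sat✓ 1790:Sun✓ 1791:Mon✓ 1792:Wed 1793:Thu 1794:Fri 1795:Sat✓ 1796:Mon✓ 1797:Tue 1798:Wed 1799:Thu 1800:Fri …(24 more)… 1825:Mon✓ 1826:Tue 1827:Wed 1828:Fri 1829:Sat✓ 1830:Sun✓ 1831:Mon✓ 1832:Wed 1833:Thu 1834:Fri 1835:Sat✓ 1836:Mon✓ 1837:Tue 1838:Wed 1839:Thu
Years with five Mondays: 1789, 1790, 1791, 1795, 1796, 1801, 1802, 1803, 1807, 1808, 1812, 1813, 1814, 1818, 1819, 1824, 1825, 1829, 1830, 1831, 1835, 1836 → 22.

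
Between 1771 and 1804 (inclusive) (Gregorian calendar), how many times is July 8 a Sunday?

5

Track July 8's weekday year by year (advancing +1, or +2 across a Feb 29):
  1771: Mon  1772: Wed (+2)  1773: Thu (+1)  1774: Fri (+1)  1775: Sat (+1)
  1776: Mon (+2)  1777: Tue (+1)  1778: Wed (+1)  1779: Thu (+1)  1780: Sat (+2)
  1781: Sun (+1) ✓  1782: Mon (+1)  1783: Tue (+1)  1784: Thu (+2)  … (6 more years) …
  1791: Fri (+1)  1792: Sun (+2) ✓  1793: Mon (+1)  1794: Tue (+1)  1795: Wed (+1)
  1796: Fri (+2)  1797: Sat (+1)  1798: Sun (+1) ✓  1799: Mon (+1)  1800: Tue (+1)
  1801: Wed (+1)  1802: Thu (+1)  1803: Fri (+1)  1804: Sun (+2) ✓
Sunday years: 1781, 1787, 1792, 1798, 1804 — 5 in total.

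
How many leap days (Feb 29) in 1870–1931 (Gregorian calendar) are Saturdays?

2

Leap years in 1870–1931: 14 of them.
Feb 29 weekday advances by 5 (mod 7) from one leap year to the next four years later (or differs when a century non-leap intervenes).
Leap-day weekdays: 1872:Thu 1876:Tue 1880:Sun 1884:Fri 1888:Wed 1892:Mon 1896:Sat✓ 1904:Mon 1908:Sat✓ 1912:Thu 1916:Tue 1920:Sun 1924:Fri 1928:Wed
Saturday: 1896, 1908 → 2.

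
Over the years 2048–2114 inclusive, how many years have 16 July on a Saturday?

10

Track 16 July's weekday year by year (advancing +1, or +2 across a Feb 29):
  2048: Thu  2049: Fri (+1)  2050: Sat (+1) ✓  2051: Sun (+1)  2052: Tue (+2)
  2053: Wed (+1)  2054: Thu (+1)  2055: Fri (+1)  2056: Sun (+2)  2057: Mon (+1)
  2058: Tue (+1)  2059: Wed (+1)  2060: Fri (+2)  2061: Sat (+1) ✓  … (39 more years) …
  2101: Sat (+1) ✓  2102: Sun (+1)  2103: Mon (+1)  2104: Wed (+2)  2105: Thu (+1)
  2106: Fri (+1)  2107: Sat (+1) ✓  2108: Mon (+2)  2109: Tue (+1)  2110: Wed (+1)
  2111: Thu (+1)  2112: Sat (+2) ✓  2113: Sun (+1)  2114: Mon (+1)
Saturday years: 2050, 2061, 2067, 2072, 2078, 2089, 2095, 2101, 2107, 2112 — 10 in total.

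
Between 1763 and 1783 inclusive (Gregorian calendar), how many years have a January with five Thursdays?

9

January has 31 days; it has five Thursdays when Thursday falls among the first (month-length − 28) days — i.e. when January 1 is one of Thursday/Wednesday/Tuesday.
January 1 by year: 1763:Sat 1764:Sun 1765:Tue✓ 1766:Wed✓ 1767:Thu✓ 1768:Fri 1769:Sun 1770:Mon 1771:Tue✓ 1772:Wed✓ 1773:Fri 1774:Sat 1775:Sun 1776:Mon 1777:Wed✓ 1778:Thu✓ 1779:Fri 1780:Sat 1781:Mon 1782:Tue✓ 1783:Wed✓
Years with five Thursdays: 1765, 1766, 1767, 1771, 1772, 1777, 1778, 1782, 1783 → 9.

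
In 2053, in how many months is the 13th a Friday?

Check the 13th of each month of 2053: Jan 13: Mon, Feb 13: Thu, Mar 13: Thu, Apr 13: Sun, May 13: Tue, Jun 13: Fri, Jul 13: Sun, Aug 13: Wed, Sep 13: Sat, Oct 13: Mon, Nov 13: Thu, Dec 13: Sat.
Friday occurs in June — 1 month.

1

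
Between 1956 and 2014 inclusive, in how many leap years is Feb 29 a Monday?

2

Leap years in 1956–2014: 15 of them.
Feb 29 weekday advances by 5 (mod 7) from one leap year to the next four years later (or differs when a century non-leap intervenes).
Leap-day weekdays: 1956:Wed 1960:Mon✓ 1964:Sat 1968:Thu 1972:Tue 1976:Sun 1980:Fri 1984:Wed 1988:Mon✓ 1992:Sat 1996:Thu 2000:Tue 2004:Sun 2008:Fri 2012:Wed
Monday: 1960, 1988 → 2.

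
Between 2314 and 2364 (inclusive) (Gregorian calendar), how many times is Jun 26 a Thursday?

7

Track Jun 26's weekday year by year (advancing +1, or +2 across a Feb 29):
  2314: Fri  2315: Sat (+1)  2316: Mon (+2)  2317: Tue (+1)  2318: Wed (+1)
  2319: Thu (+1) ✓  2320: Sat (+2)  2321: Sun (+1)  2322: Mon (+1)  2323: Tue (+1)
  2324: Thu (+2) ✓  2325: Fri (+1)  2326: Sat (+1)  2327: Sun (+1)  … (23 more years) …
  2351: Tue (+1)  2352: Thu (+2) ✓  2353: Fri (+1)  2354: Sat (+1)  2355: Sun (+1)
  2356: Tue (+2)  2357: Wed (+1)  2358: Thu (+1) ✓  2359: Fri (+1)  2360: Sun (+2)
  2361: Mon (+1)  2362: Tue (+1)  2363: Wed (+1)  2364: Fri (+2)
Thursday years: 2319, 2324, 2330, 2341, 2347, 2352, 2358 — 7 in total.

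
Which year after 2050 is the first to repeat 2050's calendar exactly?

2061

Two years share a calendar iff Jan 1 falls on the same weekday and both are leap or both are common. 2050: Jan 1 is Saturday, common year.
2051: Jan 1 Sunday, common
2052: Jan 1 Monday, leap
2053: Jan 1 Wednesday, common
2054: Jan 1 Thursday, common
2055: Jan 1 Friday, common
2056: Jan 1 Saturday, leap
2057: Jan 1 Monday, common
2058: Jan 1 Tuesday, common
2059: Jan 1 Wednesday, common
2060: Jan 1 Thursday, leap
2061: Jan 1 Saturday, common
2061 matches on both conditions.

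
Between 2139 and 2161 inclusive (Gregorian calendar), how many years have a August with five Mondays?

August has 31 days; it has five Mondays when Monday falls among the first (month-length − 28) days — i.e. when August 1 is one of Monday/Sunday/Saturday.
August 1 by year: 2139:Sat✓ 2140:Mon✓ 2141:Tue 2142:Wed 2143:Thu 2144:Sat✓ 2145:Sun✓ 2146:Mon✓ 2147:Tue 2148:Thu 2149:Fri 2150:Sat✓ 2151:Sun✓ 2152:Tue 2153:Wed 2154:Thu 2155:Fri 2156:Sun✓ 2157:Mon✓ 2158:Tue 2159:Wed 2160:Fri 2161:Sat✓
Years with five Mondays: 2139, 2140, 2144, 2145, 2146, 2150, 2151, 2156, 2157, 2161 → 10.

10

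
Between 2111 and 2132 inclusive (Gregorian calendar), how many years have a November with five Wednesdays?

7

November has 30 days; it has five Wednesdays when Wednesday falls among the first (month-length − 28) days — i.e. when November 1 is one of Wednesday/Tuesday.
November 1 by year: 2111:Sun 2112:Tue✓ 2113:Wed✓ 2114:Thu 2115:Fri 2116:Sun 2117:Mon 2118:Tue✓ 2119:Wed✓ 2120:Fri 2121:Sat 2122:Sun 2123:Mon 2124:Wed✓ 2125:Thu 2126:Fri 2127:Sat 2128:Mon 2129:Tue✓ 2130:Wed✓ 2131:Thu 2132:Sat
Years with five Wednesdays: 2112, 2113, 2118, 2119, 2124, 2129, 2130 → 7.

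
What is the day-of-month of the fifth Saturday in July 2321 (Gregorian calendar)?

July 1, 2321 is a Friday, so the first Saturday is the 2nd.
The fifth Saturday is 2 + 28 = 30.

30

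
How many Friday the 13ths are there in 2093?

3

Check the 13th of each month of 2093: Jan 13: Tue, Feb 13: Fri, Mar 13: Fri, Apr 13: Mon, May 13: Wed, Jun 13: Sat, Jul 13: Mon, Aug 13: Thu, Sep 13: Sun, Oct 13: Tue, Nov 13: Fri, Dec 13: Sun.
Friday occurs in February, March, November — 3 months.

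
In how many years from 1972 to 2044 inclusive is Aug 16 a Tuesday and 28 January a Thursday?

Check each year's weekday for Aug 16 and 28 January:
  1972: Wed/Fri  1973: Thu/Sun  1974: Fri/Mon  1975: Sat/Tue  1976: Mon/Wed  1977: Tue/Fri  1978: Wed/Sat  1979: Thu/Sun  1980: Sat/Mon  1981: Sun/Wed  1982: Mon/Thu  1983: Tue/Fri  1984: Thu/Sat  1985: Fri/Mon  …(45 more)…  2031: Sat/Tue  2032: Mon/Wed  2033: Tue/Fri  2034: Wed/Sat  2035: Thu/Sun  2036: Sat/Mon  2037: Sun/Wed  2038: Mon/Thu  2039: Tue/Fri  2040: Thu/Sat  2041: Fri/Mon  2042: Sat/Tue  2043: Sun/Wed  2044: Tue/Thu ✓
Both conditions hold in: 1988, 2016, 2044 — 3.

3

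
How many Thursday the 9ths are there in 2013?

1

Check the 9th of each month of 2013: Jan 9: Wed, Feb 9: Sat, Mar 9: Sat, Apr 9: Tue, May 9: Thu, Jun 9: Sun, Jul 9: Tue, Aug 9: Fri, Sep 9: Mon, Oct 9: Wed, Nov 9: Sat, Dec 9: Mon.
Thursday occurs in May — 1 month.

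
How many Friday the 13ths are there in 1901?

Check the 13th of each month of 1901: Jan 13: Sun, Feb 13: Wed, Mar 13: Wed, Apr 13: Sat, May 13: Mon, Jun 13: Thu, Jul 13: Sat, Aug 13: Tue, Sep 13: Fri, Oct 13: Sun, Nov 13: Wed, Dec 13: Fri.
Friday occurs in September, December — 2 months.

2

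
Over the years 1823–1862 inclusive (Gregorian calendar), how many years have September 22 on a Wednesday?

Track September 22's weekday year by year (advancing +1, or +2 across a Feb 29):
  1823: Mon  1824: Wed (+2) ✓  1825: Thu (+1)  1826: Fri (+1)  1827: Sat (+1)
  1828: Mon (+2)  1829: Tue (+1)  1830: Wed (+1) ✓  1831: Thu (+1)  1832: Sat (+2)
  1833: Sun (+1)  1834: Mon (+1)  1835: Tue (+1)  1836: Thu (+2)  … (12 more years) …
  1849: Sat (+1)  1850: Sun (+1)  1851: Mon (+1)  1852: Wed (+2) ✓  1853: Thu (+1)
  1854: Fri (+1)  1855: Sat (+1)  1856: Mon (+2)  1857: Tue (+1)  1858: Wed (+1) ✓
  1859: Thu (+1)  1860: Sat (+2)  1861: Sun (+1)  1862: Mon (+1)
Wednesday years: 1824, 1830, 1841, 1847, 1852, 1858 — 6 in total.

6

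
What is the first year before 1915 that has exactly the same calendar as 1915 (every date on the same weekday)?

1909

Two years share a calendar iff Jan 1 falls on the same weekday and both are leap or both are common. 1915: Jan 1 is Friday, common year.
1914: Jan 1 Thursday, common
1913: Jan 1 Wednesday, common
1912: Jan 1 Monday, leap
1911: Jan 1 Sunday, common
1910: Jan 1 Saturday, common
1909: Jan 1 Friday, common
1909 matches on both conditions.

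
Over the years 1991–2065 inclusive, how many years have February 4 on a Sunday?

11

Track February 4's weekday year by year (advancing +1, or +2 across a Feb 29):
  1991: Mon  1992: Tue (+1)  1993: Thu (+2)  1994: Fri (+1)  1995: Sat (+1)
  1996: Sun (+1) ✓  1997: Tue (+2)  1998: Wed (+1)  1999: Thu (+1)  2000: Fri (+1)
  2001: Sun (+2) ✓  2002: Mon (+1)  2003: Tue (+1)  2004: Wed (+1)  … (47 more years) …
  2052: Sun (+1) ✓  2053: Tue (+2)  2054: Wed (+1)  2055: Thu (+1)  2056: Fri (+1)
  2057: Sun (+2) ✓  2058: Mon (+1)  2059: Tue (+1)  2060: Wed (+1)  2061: Fri (+2)
  2062: Sat (+1)  2063: Sun (+1) ✓  2064: Mon (+1)  2065: Wed (+2)
Sunday years: 1996, 2001, 2007, 2018, 2024, 2029, 2035, 2046, 2052, 2057, 2063 — 11 in total.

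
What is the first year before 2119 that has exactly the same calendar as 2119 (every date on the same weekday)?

Two years share a calendar iff Jan 1 falls on the same weekday and both are leap or both are common. 2119: Jan 1 is Sunday, common year.
2118: Jan 1 Saturday, common
2117: Jan 1 Friday, common
2116: Jan 1 Wednesday, leap
2115: Jan 1 Tuesday, common
2114: Jan 1 Monday, common
2113: Jan 1 Sunday, common
2113 matches on both conditions.

2113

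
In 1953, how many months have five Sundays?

A month of length L has five Sundays iff its first Sunday is on day ≤ L−28 (so day 1–3 in a 31-day month, 1–2 in a 30-day month, day 1 in a leap February).
Checking each month of 1953: Jan starts Thu (31d); Feb starts Sun (28d); Mar starts Sun (31d) ✓; Apr starts Wed (30d); May starts Fri (31d) ✓; Jun starts Mon (30d); Jul starts Wed (31d); Aug starts Sat (31d) ✓; Sep starts Tue (30d); Oct starts Thu (31d); Nov starts Sun (30d) ✓; Dec starts Tue (31d).
Five-Sunday months: March, May, August, November → 4.

4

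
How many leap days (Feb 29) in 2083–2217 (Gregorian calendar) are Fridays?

Leap years in 2083–2217: 32 of them.
Feb 29 weekday advances by 5 (mod 7) from one leap year to the next four years later (or differs when a century non-leap intervenes).
Leap-day weekdays: 2084:Tue 2088:Sun 2092:Fri✓ 2096:Wed 2104:Fri✓ 2108:Wed 2112:Mon 2116:Sat 2120:Thu 2124:Tue 2128:Sun 2132:Fri✓ 2136:Wed …(6 more)… 2164:Wed 2168:Mon 2172:Sat 2176:Thu 2180:Tue 2184:Sun 2188:Fri✓ 2192:Wed 2196:Mon 2204:Wed 2208:Mon 2212:Sat 2216:Thu
Friday: 2092, 2104, 2132, 2160, 2188 → 5.

5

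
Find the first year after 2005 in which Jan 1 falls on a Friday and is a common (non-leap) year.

2010

Jan 1 advances by 2 weekdays after a leap year and by 1 after a common year.
2005: Jan 1 is Saturday.
2006: Sunday
2007: Monday
2008: Tuesday (leap)
2009: Thursday
2010: Friday
2010 begins on a Friday and is a common year.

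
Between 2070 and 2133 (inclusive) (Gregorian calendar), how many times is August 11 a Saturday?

Track August 11's weekday year by year (advancing +1, or +2 across a Feb 29):
  2070: Mon  2071: Tue (+1)  2072: Thu (+2)  2073: Fri (+1)  2074: Sat (+1) ✓
  2075: Sun (+1)  2076: Tue (+2)  2077: Wed (+1)  2078: Thu (+1)  2079: Fri (+1)
  2080: Sun (+2)  2081: Mon (+1)  2082: Tue (+1)  2083: Wed (+1)  … (36 more years) …
  2120: Sun (+2)  2121: Mon (+1)  2122: Tue (+1)  2123: Wed (+1)  2124: Fri (+2)
  2125: Sat (+1) ✓  2126: Sun (+1)  2127: Mon (+1)  2128: Wed (+2)  2129: Thu (+1)
  2130: Fri (+1)  2131: Sat (+1) ✓  2132: Mon (+2)  2133: Tue (+1)
Saturday years: 2074, 2085, 2091, 2096, 2103, 2108, 2114, 2125, 2131 — 9 in total.

9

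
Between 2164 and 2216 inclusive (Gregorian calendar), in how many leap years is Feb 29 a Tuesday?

1

Leap years in 2164–2216: 13 of them.
Feb 29 weekday advances by 5 (mod 7) from one leap year to the next four years later (or differs when a century non-leap intervenes).
Leap-day weekdays: 2164:Wed 2168:Mon 2172:Sat 2176:Thu 2180:Tue✓ 2184:Sun 2188:Fri 2192:Wed 2196:Mon 2204:Wed 2208:Mon 2212:Sat 2216:Thu
Tuesday: 2180 → 1.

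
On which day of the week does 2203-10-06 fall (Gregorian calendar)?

January 1, 2203 is a Saturday.
October 6 is day 279 of the year, i.e. 278 days after Jan 1.
278 mod 7 = 5, so advance 5 weekdays from Saturday: Thursday.

Thursday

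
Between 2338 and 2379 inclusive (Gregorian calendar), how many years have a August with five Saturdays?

August has 31 days; it has five Saturdays when Saturday falls among the first (month-length − 28) days — i.e. when August 1 is one of Saturday/Friday/Thursday.
August 1 by year: 2338:Mon 2339:Tue 2340:Thu✓ 2341:Fri✓ 2342:Sat✓ 2343:Sun 2344:Tue 2345:Wed 2346:Thu✓ 2347:Fri✓ 2348:Sun 2349:Mon 2350:Tue 2351:Wed 2352:Fri✓ …(12 more)… 2365:Sun 2366:Mon 2367:Tue 2368:Thu✓ 2369:Fri✓ 2370:Sat✓ 2371:Sun 2372:Tue 2373:Wed 2374:Thu✓ 2375:Fri✓ 2376:Sun 2377:Mon 2378:Tue 2379:Wed
Years with five Saturdays: 2340, 2341, 2342, 2346, 2347, 2352, 2353, 2357, 2358, 2359, 2363, 2364, 2368, 2369, 2370, 2374, 2375 → 17.

17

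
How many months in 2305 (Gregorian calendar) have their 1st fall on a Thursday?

Check the 1st of each month of 2305: Jan 1: Sun, Feb 1: Wed, Mar 1: Wed, Apr 1: Sat, May 1: Mon, Jun 1: Thu, Jul 1: Sat, Aug 1: Tue, Sep 1: Fri, Oct 1: Sun, Nov 1: Wed, Dec 1: Fri.
Thursday occurs in June — 1 month.

1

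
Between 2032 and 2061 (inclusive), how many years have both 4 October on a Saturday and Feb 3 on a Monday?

3

Check each year's weekday for 4 October and Feb 3:
  2032: Mon/Tue  2033: Tue/Thu  2034: Wed/Fri  2035: Thu/Sat  2036: Sat/Sun  2037: Sun/Tue  2038: Mon/Wed  2039: Tue/Thu  2040: Thu/Fri  2041: Fri/Sun  2042: Sat/Mon ✓  2043: Sun/Tue  2044: Tue/Wed  2045: Wed/Fri  2046: Thu/Sat  2047: Fri/Sun  2048: Sun/Mon  2049: Mon/Wed  2050: Tue/Thu  2051: Wed/Fri  2052: Fri/Sat  2053: Sat/Mon ✓  2054: Sun/Tue  2055: Mon/Wed  2056: Wed/Thu  2057: Thu/Sat  2058: Fri/Sun  2059: Sat/Mon ✓  2060: Mon/Tue  2061: Tue/Thu
Both conditions hold in: 2042, 2053, 2059 — 3.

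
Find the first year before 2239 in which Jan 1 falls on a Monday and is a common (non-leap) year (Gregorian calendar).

Jan 1 advances by 2 weekdays after a leap year and by 1 after a common year.
2239: Jan 1 is Tuesday.
2238: Monday
2238 begins on a Monday and is a common year.

2238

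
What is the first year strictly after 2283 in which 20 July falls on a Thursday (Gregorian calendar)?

2293

From one year to the next, a fixed date's weekday advances by 1, or by 2 when a Feb 29 lies between the two dates.
2283: July 20 is Friday.
2284: Sunday (+2)
2285: Monday (+1)
2286: Tuesday (+1)
2287: Wednesday (+1)
2288: Friday (+2)
2289: Saturday (+1)
2290: Sunday (+1)
2291: Monday (+1)
2292: Wednesday (+2)
2293: Thursday (+1)
20 July falls on a Thursday in 2293.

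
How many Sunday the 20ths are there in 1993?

1

Check the 20th of each month of 1993: Jan 20: Wed, Feb 20: Sat, Mar 20: Sat, Apr 20: Tue, May 20: Thu, Jun 20: Sun, Jul 20: Tue, Aug 20: Fri, Sep 20: Mon, Oct 20: Wed, Nov 20: Sat, Dec 20: Mon.
Sunday occurs in June — 1 month.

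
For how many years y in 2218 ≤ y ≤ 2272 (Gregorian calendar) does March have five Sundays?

March has 31 days; it has five Sundays when Sunday falls among the first (month-length − 28) days — i.e. when March 1 is one of Sunday/Saturday/Friday.
March 1 by year: 2218:Sun✓ 2219:Mon 2220:Wed 2221:Thu 2222:Fri✓ 2223:Sat✓ 2224:Mon 2225:Tue 2226:Wed 2227:Thu 2228:Sat✓ 2229:Sun✓ 2230:Mon 2231:Tue 2232:Thu …(25 more)… 2258:Mon 2259:Tue 2260:Thu 2261:Fri✓ 2262:Sat✓ 2263:Sun✓ 2264:Tue 2265:Wed 2266:Thu 2267:Fri✓ 2268:Sun✓ 2269:Mon 2270:Tue 2271:Wed 2272:Fri✓
Years with five Sundays: 2218, 2222, 2223, 2228, 2229, 2233, 2234, 2235, 2239, 2240, 2244, 2245, 2246, 2250, 2251, 2256, 2257, 2261, 2262, 2263, 2267, 2268, 2272 → 23.

23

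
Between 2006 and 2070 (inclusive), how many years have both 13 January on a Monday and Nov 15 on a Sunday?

Check each year's weekday for 13 January and Nov 15:
  2006: Fri/Wed  2007: Sat/Thu  2008: Sun/Sat  2009: Tue/Sun  2010: Wed/Mon  2011: Thu/Tue  2012: Fri/Thu  2013: Sun/Fri  2014: Mon/Sat  2015: Tue/Sun  2016: Wed/Tue  2017: Fri/Wed  2018: Sat/Thu  2019: Sun/Fri  …(37 more)…  2057: Sat/Thu  2058: Sun/Fri  2059: Mon/Sat  2060: Tue/Mon  2061: Thu/Tue  2062: Fri/Wed  2063: Sat/Thu  2064: Sun/Sat  2065: Tue/Sun  2066: Wed/Mon  2067: Thu/Tue  2068: Fri/Thu  2069: Sun/Fri  2070: Mon/Sat
Both conditions hold in: 2020, 2048 — 2.

2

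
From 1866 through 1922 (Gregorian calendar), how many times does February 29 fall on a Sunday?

Leap years in 1866–1922: 13 of them.
Feb 29 weekday advances by 5 (mod 7) from one leap year to the next four years later (or differs when a century non-leap intervenes).
Leap-day weekdays: 1868:Sat 1872:Thu 1876:Tue 1880:Sun✓ 1884:Fri 1888:Wed 1892:Mon 1896:Sat 1904:Mon 1908:Sat 1912:Thu 1916:Tue 1920:Sun✓
Sunday: 1880, 1920 → 2.

2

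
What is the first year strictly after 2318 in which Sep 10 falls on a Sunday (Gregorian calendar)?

From one year to the next, a fixed date's weekday advances by 1, or by 2 when a Feb 29 lies between the two dates.
2318: September 10 is Tuesday.
2319: Wednesday (+1)
2320: Friday (+2)
2321: Saturday (+1)
2322: Sunday (+1)
Sep 10 falls on a Sunday in 2322.

2322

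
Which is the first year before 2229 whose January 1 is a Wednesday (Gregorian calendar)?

2223

Jan 1 advances by 2 weekdays after a leap year and by 1 after a common year.
2229: Jan 1 is Thursday.
2228: Tuesday (leap)
2227: Monday
2226: Sunday
2225: Saturday
2224: Thursday (leap)
2223: Wednesday
2223 begins on a Wednesday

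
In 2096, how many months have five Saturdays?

A month of length L has five Saturdays iff its first Saturday is on day ≤ L−28 (so day 1–3 in a 31-day month, 1–2 in a 30-day month, day 1 in a leap February).
Checking each month of 2096: Jan starts Sun (31d); Feb starts Wed (29d); Mar starts Thu (31d) ✓; Apr starts Sun (30d); May starts Tue (31d); Jun starts Fri (30d) ✓; Jul starts Sun (31d); Aug starts Wed (31d); Sep starts Sat (30d) ✓; Oct starts Mon (31d); Nov starts Thu (30d); Dec starts Sat (31d) ✓.
Five-Saturday months: March, June, September, December → 4.

4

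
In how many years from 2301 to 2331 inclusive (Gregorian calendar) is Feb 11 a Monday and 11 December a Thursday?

1

Check each year's weekday for Feb 11 and 11 December:
  2301: Mon/Wed  2302: Tue/Thu  2303: Wed/Fri  2304: Thu/Sun  2305: Sat/Mon  2306: Sun/Tue  2307: Mon/Wed  2308: Tue/Fri  2309: Thu/Sat  2310: Fri/Sun  2311: Sat/Mon  2312: Sun/Wed  2313: Tue/Thu  2314: Wed/Fri  …(3 more)…  2318: Mon/Wed  2319: Tue/Thu  2320: Wed/Sat  2321: Fri/Sun  2322: Sat/Mon  2323: Sun/Tue  2324: Mon/Thu ✓  2325: Wed/Fri  2326: Thu/Sat  2327: Fri/Sun  2328: Sat/Tue  2329: Mon/Wed  2330: Tue/Thu  2331: Wed/Fri
Both conditions hold in: 2324 — 1.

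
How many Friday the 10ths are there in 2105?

Check the 10th of each month of 2105: Jan 10: Sat, Feb 10: Tue, Mar 10: Tue, Apr 10: Fri, May 10: Sun, Jun 10: Wed, Jul 10: Fri, Aug 10: Mon, Sep 10: Thu, Oct 10: Sat, Nov 10: Tue, Dec 10: Thu.
Friday occurs in April, July — 2 months.

2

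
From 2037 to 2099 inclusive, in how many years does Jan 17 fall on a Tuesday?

9

Track Jan 17's weekday year by year (advancing +1, or +2 across a Feb 29):
  2037: Sat  2038: Sun (+1)  2039: Mon (+1)  2040: Tue (+1) ✓  2041: Thu (+2)
  2042: Fri (+1)  2043: Sat (+1)  2044: Sun (+1)  2045: Tue (+2) ✓  2046: Wed (+1)
  2047: Thu (+1)  2048: Fri (+1)  2049: Sun (+2)  2050: Mon (+1)  … (35 more years) …
  2086: Thu (+1)  2087: Fri (+1)  2088: Sat (+1)  2089: Mon (+2)  2090: Tue (+1) ✓
  2091: Wed (+1)  2092: Thu (+1)  2093: Sat (+2)  2094: Sun (+1)  2095: Mon (+1)
  2096: Tue (+1) ✓  2097: Thu (+2)  2098: Fri (+1)  2099: Sat (+1)
Tuesday years: 2040, 2045, 2051, 2062, 2068, 2073, 2079, 2090, 2096 — 9 in total.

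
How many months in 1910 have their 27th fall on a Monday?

1

Check the 27th of each month of 1910: Jan 27: Thu, Feb 27: Sun, Mar 27: Sun, Apr 27: Wed, May 27: Fri, Jun 27: Mon, Jul 27: Wed, Aug 27: Sat, Sep 27: Tue, Oct 27: Thu, Nov 27: Sun, Dec 27: Tue.
Monday occurs in June — 1 month.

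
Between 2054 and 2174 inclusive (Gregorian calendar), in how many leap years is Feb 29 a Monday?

Leap years in 2054–2174: 29 of them.
Feb 29 weekday advances by 5 (mod 7) from one leap year to the next four years later (or differs when a century non-leap intervenes).
Leap-day weekdays: 2056:Tue 2060:Sun 2064:Fri 2068:Wed 2072:Mon✓ 2076:Sat 2080:Thu 2084:Tue 2088:Sun 2092:Fri 2096:Wed 2104:Fri 2108:Wed …(3 more)… 2124:Tue 2128:Sun 2132:Fri 2136:Wed 2140:Mon✓ 2144:Sat 2148:Thu 2152:Tue 2156:Sun 2160:Fri 2164:Wed 2168:Mon✓ 2172:Sat
Monday: 2072, 2112, 2140, 2168 → 4.

4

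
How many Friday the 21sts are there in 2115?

Check the 21st of each month of 2115: Jan 21: Mon, Feb 21: Thu, Mar 21: Thu, Apr 21: Sun, May 21: Tue, Jun 21: Fri, Jul 21: Sun, Aug 21: Wed, Sep 21: Sat, Oct 21: Mon, Nov 21: Thu, Dec 21: Sat.
Friday occurs in June — 1 month.

1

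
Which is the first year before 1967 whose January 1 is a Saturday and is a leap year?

1944

Jan 1 advances by 2 weekdays after a leap year and by 1 after a common year.
1967: Jan 1 is Sunday.
1966: Saturday
1965: Friday
1964: Wednesday (leap)
1963: Tuesday
1962: Monday
1961: Sunday
1960: Friday (leap)
1959: Thursday
1958: Wednesday
1957: Tuesday
1956: Sunday (leap)
1955: Saturday
1954: Friday
1953: Thursday
1952: Tuesday (leap)
1951: Monday
1950: Sunday
1949: Saturday
1948: Thursday (leap)
1947: Wednesday
1946: Tuesday
1945: Monday
1944: Saturday (leap)
1944 begins on a Saturday and is a leap year.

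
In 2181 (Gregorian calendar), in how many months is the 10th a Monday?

2

Check the 10th of each month of 2181: Jan 10: Wed, Feb 10: Sat, Mar 10: Sat, Apr 10: Tue, May 10: Thu, Jun 10: Sun, Jul 10: Tue, Aug 10: Fri, Sep 10: Mon, Oct 10: Wed, Nov 10: Sat, Dec 10: Mon.
Monday occurs in September, December — 2 months.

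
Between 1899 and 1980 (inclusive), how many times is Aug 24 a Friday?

Track Aug 24's weekday year by year (advancing +1, or +2 across a Feb 29):
  1899: Thu  1900: Fri (+1) ✓  1901: Sat (+1)  1902: Sun (+1)  1903: Mon (+1)
  1904: Wed (+2)  1905: Thu (+1)  1906: Fri (+1) ✓  1907: Sat (+1)  1908: Mon (+2)
  1909: Tue (+1)  1910: Wed (+1)  1911: Thu (+1)  1912: Sat (+2)  … (54 more years) …
  1967: Thu (+1)  1968: Sat (+2)  1969: Sun (+1)  1970: Mon (+1)  1971: Tue (+1)
  1972: Thu (+2)  1973: Fri (+1) ✓  1974: Sat (+1)  1975: Sun (+1)  1976: Tue (+2)
  1977: Wed (+1)  1978: Thu (+1)  1979: Fri (+1) ✓  1980: Sun (+2)
Friday years: 1900, 1906, 1917, 1923, 1928, 1934, 1945, 1951, 1956, 1962, 1973, 1979 — 12 in total.

12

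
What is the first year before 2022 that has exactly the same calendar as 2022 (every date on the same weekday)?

2011

Two years share a calendar iff Jan 1 falls on the same weekday and both are leap or both are common. 2022: Jan 1 is Saturday, common year.
2021: Jan 1 Friday, common
2020: Jan 1 Wednesday, leap
2019: Jan 1 Tuesday, common
2018: Jan 1 Monday, common
2017: Jan 1 Sunday, common
2016: Jan 1 Friday, leap
2015: Jan 1 Thursday, common
2014: Jan 1 Wednesday, common
2013: Jan 1 Tuesday, common
2012: Jan 1 Sunday, leap
2011: Jan 1 Saturday, common
2011 matches on both conditions.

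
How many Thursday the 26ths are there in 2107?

Check the 26th of each month of 2107: Jan 26: Wed, Feb 26: Sat, Mar 26: Sat, Apr 26: Tue, May 26: Thu, Jun 26: Sun, Jul 26: Tue, Aug 26: Fri, Sep 26: Mon, Oct 26: Wed, Nov 26: Sat, Dec 26: Mon.
Thursday occurs in May — 1 month.

1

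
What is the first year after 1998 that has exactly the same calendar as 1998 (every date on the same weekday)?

2009

Two years share a calendar iff Jan 1 falls on the same weekday and both are leap or both are common. 1998: Jan 1 is Thursday, common year.
1999: Jan 1 Friday, common
2000: Jan 1 Saturday, leap
2001: Jan 1 Monday, common
2002: Jan 1 Tuesday, common
2003: Jan 1 Wednesday, common
2004: Jan 1 Thursday, leap
2005: Jan 1 Saturday, common
2006: Jan 1 Sunday, common
2007: Jan 1 Monday, common
2008: Jan 1 Tuesday, leap
2009: Jan 1 Thursday, common
2009 matches on both conditions.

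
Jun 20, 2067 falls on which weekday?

Monday

January 1, 2067 is a Saturday.
June 20 is day 171 of the year, i.e. 170 days after Jan 1.
170 mod 7 = 2, so advance 2 weekdays from Saturday: Monday.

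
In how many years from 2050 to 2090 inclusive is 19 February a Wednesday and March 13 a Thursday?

5

Check each year's weekday for 19 February and March 13:
  2050: Sat/Sun  2051: Sun/Mon  2052: Mon/Wed  2053: Wed/Thu ✓  2054: Thu/Fri  2055: Fri/Sat  2056: Sat/Mon  2057: Mon/Tue  2058: Tue/Wed  2059: Wed/Thu ✓  2060: Thu/Sat  2061: Sat/Sun  2062: Sun/Mon  2063: Mon/Tue  …(13 more)…  2077: Fri/Sat  2078: Sat/Sun  2079: Sun/Mon  2080: Mon/Wed  2081: Wed/Thu ✓  2082: Thu/Fri  2083: Fri/Sat  2084: Sat/Mon  2085: Mon/Tue  2086: Tue/Wed  2087: Wed/Thu ✓  2088: Thu/Sat  2089: Sat/Sun  2090: Sun/Mon
Both conditions hold in: 2053, 2059, 2070, 2081, 2087 — 5.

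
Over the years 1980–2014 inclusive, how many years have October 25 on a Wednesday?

4

Track October 25's weekday year by year (advancing +1, or +2 across a Feb 29):
  1980: Sat  1981: Sun (+1)  1982: Mon (+1)  1983: Tue (+1)  1984: Thu (+2)
  1985: Fri (+1)  1986: Sat (+1)  1987: Sun (+1)  1988: Tue (+2)  1989: Wed (+1) ✓
  1990: Thu (+1)  1991: Fri (+1)  1992: Sun (+2)  1993: Mon (+1)  … (7 more years) …
  2001: Thu (+1)  2002: Fri (+1)  2003: Sat (+1)  2004: Mon (+2)  2005: Tue (+1)
  2006: Wed (+1) ✓  2007: Thu (+1)  2008: Sat (+2)  2009: Sun (+1)  2010: Mon (+1)
  2011: Tue (+1)  2012: Thu (+2)  2013: Fri (+1)  2014: Sat (+1)
Wednesday years: 1989, 1995, 2000, 2006 — 4 in total.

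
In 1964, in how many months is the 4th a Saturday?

Check the 4th of each month of 1964: Jan 4: Sat, Feb 4: Tue, Mar 4: Wed, Apr 4: Sat, May 4: Mon, Jun 4: Thu, Jul 4: Sat, Aug 4: Tue, Sep 4: Fri, Oct 4: Sun, Nov 4: Wed, Dec 4: Fri.
Saturday occurs in January, April, July — 3 months.

3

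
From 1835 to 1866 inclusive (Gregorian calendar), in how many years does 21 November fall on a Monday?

5

Track 21 November's weekday year by year (advancing +1, or +2 across a Feb 29):
  1835: Sat  1836: Mon (+2) ✓  1837: Tue (+1)  1838: Wed (+1)  1839: Thu (+1)
  1840: Sat (+2)  1841: Sun (+1)  1842: Mon (+1) ✓  1843: Tue (+1)  1844: Thu (+2)
  1845: Fri (+1)  1846: Sat (+1)  1847: Sun (+1)  1848: Tue (+2)  … (4 more years) …
  1853: Mon (+1) ✓  1854: Tue (+1)  1855: Wed (+1)  1856: Fri (+2)  1857: Sat (+1)
  1858: Sun (+1)  1859: Mon (+1) ✓  1860: Wed (+2)  1861: Thu (+1)  1862: Fri (+1)
  1863: Sat (+1)  1864: Mon (+2) ✓  1865: Tue (+1)  1866: Wed (+1)
Monday years: 1836, 1842, 1853, 1859, 1864 — 5 in total.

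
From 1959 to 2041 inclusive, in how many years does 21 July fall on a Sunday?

Track 21 July's weekday year by year (advancing +1, or +2 across a Feb 29):
  1959: Tue  1960: Thu (+2)  1961: Fri (+1)  1962: Sat (+1)  1963: Sun (+1) ✓
  1964: Tue (+2)  1965: Wed (+1)  1966: Thu (+1)  1967: Fri (+1)  1968: Sun (+2) ✓
  1969: Mon (+1)  1970: Tue (+1)  1971: Wed (+1)  1972: Fri (+2)  … (55 more years) …
  2028: Fri (+2)  2029: Sat (+1)  2030: Sun (+1) ✓  2031: Mon (+1)  2032: Wed (+2)
  2033: Thu (+1)  2034: Fri (+1)  2035: Sat (+1)  2036: Mon (+2)  2037: Tue (+1)
  2038: Wed (+1)  2039: Thu (+1)  2040: Sat (+2)  2041: Sun (+1) ✓
Sunday years: 1963, 1968, 1974, 1985, 1991, 1996, 2002, 2013, 2019, 2024, 2030, 2041 — 12 in total.

12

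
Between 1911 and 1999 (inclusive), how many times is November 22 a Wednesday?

13

Track November 22's weekday year by year (advancing +1, or +2 across a Feb 29):
  1911: Wed ✓  1912: Fri (+2)  1913: Sat (+1)  1914: Sun (+1)  1915: Mon (+1)
  1916: Wed (+2) ✓  1917: Thu (+1)  1918: Fri (+1)  1919: Sat (+1)  1920: Mon (+2)
  1921: Tue (+1)  1922: Wed (+1) ✓  1923: Thu (+1)  1924: Sat (+2)  … (61 more years) …
  1986: Sat (+1)  1987: Sun (+1)  1988: Tue (+2)  1989: Wed (+1) ✓  1990: Thu (+1)
  1991: Fri (+1)  1992: Sun (+2)  1993: Mon (+1)  1994: Tue (+1)  1995: Wed (+1) ✓
  1996: Fri (+2)  1997: Sat (+1)  1998: Sun (+1)  1999: Mon (+1)
Wednesday years: 1911, 1916, 1922, 1933, 1939, 1944, 1950, 1961, 1967, 1972, 1978, 1989, 1995 — 13 in total.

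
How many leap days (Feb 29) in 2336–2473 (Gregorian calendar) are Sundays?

Leap years in 2336–2473: 35 of them.
Feb 29 weekday advances by 5 (mod 7) from one leap year to the next four years later (or differs when a century non-leap intervenes).
Leap-day weekdays: 2336:Sat 2340:Thu 2344:Tue 2348:Sun✓ 2352:Fri 2356:Wed 2360:Mon 2364:Sat 2368:Thu 2372:Tue 2376:Sun✓ 2380:Fri 2384:Wed …(9 more)… 2424:Thu 2428:Tue 2432:Sun✓ 2436:Fri 2440:Wed 2444:Mon 2448:Sat 2452:Thu 2456:Tue 2460:Sun✓ 2464:Fri 2468:Wed 2472:Mon
Sunday: 2348, 2376, 2404, 2432, 2460 → 5.

5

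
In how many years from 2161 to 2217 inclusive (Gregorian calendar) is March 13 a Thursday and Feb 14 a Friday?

Check each year's weekday for March 13 and Feb 14:
  2161: Fri/Sat  2162: Sat/Sun  2163: Sun/Mon  2164: Tue/Tue  2165: Wed/Thu  2166: Thu/Fri ✓  2167: Fri/Sat  2168: Sun/Sun  2169: Mon/Tue  2170: Tue/Wed  2171: Wed/Thu  2172: Fri/Fri  2173: Sat/Sun  2174: Sun/Mon  …(29 more)…  2204: Tue/Tue  2205: Wed/Thu  2206: Thu/Fri ✓  2207: Fri/Sat  2208: Sun/Sun  2209: Mon/Tue  2210: Tue/Wed  2211: Wed/Thu  2212: Fri/Fri  2213: Sat/Sun  2214: Sun/Mon  2215: Mon/Tue  2216: Wed/Wed  2217: Thu/Fri ✓
Both conditions hold in: 2166, 2177, 2183, 2194, 2200, 2206, 2217 — 7.

7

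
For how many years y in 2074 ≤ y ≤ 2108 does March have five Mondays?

16

March has 31 days; it has five Mondays when Monday falls among the first (month-length − 28) days — i.e. when March 1 is one of Monday/Sunday/Saturday.
March 1 by year: 2074:Thu 2075:Fri 2076:Sun✓ 2077:Mon✓ 2078:Tue 2079:Wed 2080:Fri 2081:Sat✓ 2082:Sun✓ 2083:Mon✓ 2084:Wed 2085:Thu 2086:Fri 2087:Sat✓ 2088:Mon✓ …(5 more)… 2094:Mon✓ 2095:Tue 2096:Thu 2097:Fri 2098:Sat✓ 2099:Sun✓ 2100:Mon✓ 2101:Tue 2102:Wed 2103:Thu 2104:Sat✓ 2105:Sun✓ 2106:Mon✓ 2107:Tue 2108:Thu
Years with five Mondays: 2076, 2077, 2081, 2082, 2083, 2087, 2088, 2092, 2093, 2094, 2098, 2099, 2100, 2104, 2105, 2106 → 16.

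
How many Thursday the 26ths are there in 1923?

2

Check the 26th of each month of 1923: Jan 26: Fri, Feb 26: Mon, Mar 26: Mon, Apr 26: Thu, May 26: Sat, Jun 26: Tue, Jul 26: Thu, Aug 26: Sun, Sep 26: Wed, Oct 26: Fri, Nov 26: Mon, Dec 26: Wed.
Thursday occurs in April, July — 2 months.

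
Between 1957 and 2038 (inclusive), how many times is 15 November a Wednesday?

12

Track 15 November's weekday year by year (advancing +1, or +2 across a Feb 29):
  1957: Fri  1958: Sat (+1)  1959: Sun (+1)  1960: Tue (+2)  1961: Wed (+1) ✓
  1962: Thu (+1)  1963: Fri (+1)  1964: Sun (+2)  1965: Mon (+1)  1966: Tue (+1)
  1967: Wed (+1) ✓  1968: Fri (+2)  1969: Sat (+1)  1970: Sun (+1)  … (54 more years) …
  2025: Sat (+1)  2026: Sun (+1)  2027: Mon (+1)  2028: Wed (+2) ✓  2029: Thu (+1)
  2030: Fri (+1)  2031: Sat (+1)  2032: Mon (+2)  2033: Tue (+1)  2034: Wed (+1) ✓
  2035: Thu (+1)  2036: Sat (+2)  2037: Sun (+1)  2038: Mon (+1)
Wednesday years: 1961, 1967, 1972, 1978, 1989, 1995, 2000, 2006, 2017, 2023, 2028, 2034 — 12 in total.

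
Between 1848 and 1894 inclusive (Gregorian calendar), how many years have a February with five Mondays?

2

February has 28 days (29 in leap years); it has five Mondays when Monday falls among the first (month-length − 28) days — i.e. when February 1 is Monday in a leap year (never in a common year).
February 1 by year: 1848:Tue 1849:Thu 1850:Fri 1851:Sat 1852:Sun 1853:Tue 1854:Wed 1855:Thu 1856:Fri 1857:Sun 1858:Mon 1859:Tue 1860:Wed 1861:Fri 1862:Sat …(17 more)… 1880:Sun 1881:Tue 1882:Wed 1883:Thu 1884:Fri 1885:Sun 1886:Mon 1887:Tue 1888:Wed 1889:Fri 1890:Sat 1891:Sun 1892:Mon✓ 1893:Wed 1894:Thu
Years with five Mondays: 1864, 1892 → 2.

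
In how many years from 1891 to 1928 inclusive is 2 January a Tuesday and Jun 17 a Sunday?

5

Check each year's weekday for 2 January and Jun 17:
  1891: Fri/Wed  1892: Sat/Fri  1893: Mon/Sat  1894: Tue/Sun ✓  1895: Wed/Mon  1896: Thu/Wed  1897: Sat/Thu  1898: Sun/Fri  1899: Mon/Sat  1900: Tue/Sun ✓  1901: Wed/Mon  1902: Thu/Tue  1903: Fri/Wed  1904: Sat/Fri  …(10 more)…  1915: Sat/Thu  1916: Sun/Sat  1917: Tue/Sun ✓  1918: Wed/Mon  1919: Thu/Tue  1920: Fri/Thu  1921: Sun/Fri  1922: Mon/Sat  1923: Tue/Sun ✓  1924: Wed/Tue  1925: Fri/Wed  1926: Sat/Thu  1927: Sun/Fri  1928: Mon/Sun
Both conditions hold in: 1894, 1900, 1906, 1917, 1923 — 5.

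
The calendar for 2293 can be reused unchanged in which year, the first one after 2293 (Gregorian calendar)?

2299

Two years share a calendar iff Jan 1 falls on the same weekday and both are leap or both are common. 2293: Jan 1 is Sunday, common year.
2294: Jan 1 Monday, common
2295: Jan 1 Tuesday, common
2296: Jan 1 Wednesday, leap
2297: Jan 1 Friday, common
2298: Jan 1 Saturday, common
2299: Jan 1 Sunday, common
2299 matches on both conditions.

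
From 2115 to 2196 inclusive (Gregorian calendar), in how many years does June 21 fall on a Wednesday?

Track June 21's weekday year by year (advancing +1, or +2 across a Feb 29):
  2115: Fri  2116: Sun (+2)  2117: Mon (+1)  2118: Tue (+1)  2119: Wed (+1) ✓
  2120: Fri (+2)  2121: Sat (+1)  2122: Sun (+1)  2123: Mon (+1)  2124: Wed (+2) ✓
  2125: Thu (+1)  2126: Fri (+1)  2127: Sat (+1)  2128: Mon (+2)  … (54 more years) …
  2183: Sat (+1)  2184: Mon (+2)  2185: Tue (+1)  2186: Wed (+1) ✓  2187: Thu (+1)
  2188: Sat (+2)  2189: Sun (+1)  2190: Mon (+1)  2191: Tue (+1)  2192: Thu (+2)
  2193: Fri (+1)  2194: Sat (+1)  2195: Sun (+1)  2196: Tue (+2)
Wednesday years: 2119, 2124, 2130, 2141, 2147, 2152, 2158, 2169, 2175, 2180, 2186 — 11 in total.

11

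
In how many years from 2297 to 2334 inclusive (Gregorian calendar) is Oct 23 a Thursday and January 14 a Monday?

1

Check each year's weekday for Oct 23 and January 14:
  2297: Sat/Thu  2298: Sun/Fri  2299: Mon/Sat  2300: Tue/Sun  2301: Wed/Mon  2302: Thu/Tue  2303: Fri/Wed  2304: Sun/Thu  2305: Mon/Sat  2306: Tue/Sun  2307: Wed/Mon  2308: Fri/Tue  2309: Sat/Thu  2310: Sun/Fri  …(10 more)…  2321: Sun/Fri  2322: Mon/Sat  2323: Tue/Sun  2324: Thu/Mon ✓  2325: Fri/Wed  2326: Sat/Thu  2327: Sun/Fri  2328: Tue/Sat  2329: Wed/Mon  2330: Thu/Tue  2331: Fri/Wed  2332: Sun/Thu  2333: Mon/Sat  2334: Tue/Sun
Both conditions hold in: 2324 — 1.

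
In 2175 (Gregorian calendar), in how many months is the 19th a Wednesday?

Check the 19th of each month of 2175: Jan 19: Thu, Feb 19: Sun, Mar 19: Sun, Apr 19: Wed, May 19: Fri, Jun 19: Mon, Jul 19: Wed, Aug 19: Sat, Sep 19: Tue, Oct 19: Thu, Nov 19: Sun, Dec 19: Tue.
Wednesday occurs in April, July — 2 months.

2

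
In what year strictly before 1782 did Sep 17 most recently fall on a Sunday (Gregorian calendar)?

1780

From one year to the next, a fixed date's weekday advances by 1, or by 2 when a Feb 29 lies between the two dates.
1782: September 17 is Tuesday.
1781: Monday (−1)
1780: Sunday (−1)
Sep 17 falls on a Sunday in 1780.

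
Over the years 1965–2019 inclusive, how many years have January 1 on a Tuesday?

Track January 1's weekday year by year (advancing +1, or +2 across a Feb 29):
  1965: Fri  1966: Sat (+1)  1967: Sun (+1)  1968: Mon (+1)  1969: Wed (+2)
  1970: Thu (+1)  1971: Fri (+1)  1972: Sat (+1)  1973: Mon (+2)  1974: Tue (+1) ✓
  1975: Wed (+1)  1976: Thu (+1)  1977: Sat (+2)  1978: Sun (+1)  … (27 more years) …
  2006: Sun (+1)  2007: Mon (+1)  2008: Tue (+1) ✓  2009: Thu (+2)  2010: Fri (+1)
  2011: Sat (+1)  2012: Sun (+1)  2013: Tue (+2) ✓  2014: Wed (+1)  2015: Thu (+1)
  2016: Fri (+1)  2017: Sun (+2)  2018: Mon (+1)  2019: Tue (+1) ✓
Tuesday years: 1974, 1980, 1985, 1991, 2002, 2008, 2013, 2019 — 8 in total.

8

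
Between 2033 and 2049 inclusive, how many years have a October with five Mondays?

8

October has 31 days; it has five Mondays when Monday falls among the first (month-length − 28) days — i.e. when October 1 is one of Monday/Sunday/Saturday.
October 1 by year: 2033:Sat✓ 2034:Sun✓ 2035:Mon✓ 2036:Wed 2037:Thu 2038:Fri 2039:Sat✓ 2040:Mon✓ 2041:Tue 2042:Wed 2043:Thu 2044:Sat✓ 2045:Sun✓ 2046:Mon✓ 2047:Tue 2048:Thu 2049:Fri
Years with five Mondays: 2033, 2034, 2035, 2039, 2040, 2044, 2045, 2046 → 8.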